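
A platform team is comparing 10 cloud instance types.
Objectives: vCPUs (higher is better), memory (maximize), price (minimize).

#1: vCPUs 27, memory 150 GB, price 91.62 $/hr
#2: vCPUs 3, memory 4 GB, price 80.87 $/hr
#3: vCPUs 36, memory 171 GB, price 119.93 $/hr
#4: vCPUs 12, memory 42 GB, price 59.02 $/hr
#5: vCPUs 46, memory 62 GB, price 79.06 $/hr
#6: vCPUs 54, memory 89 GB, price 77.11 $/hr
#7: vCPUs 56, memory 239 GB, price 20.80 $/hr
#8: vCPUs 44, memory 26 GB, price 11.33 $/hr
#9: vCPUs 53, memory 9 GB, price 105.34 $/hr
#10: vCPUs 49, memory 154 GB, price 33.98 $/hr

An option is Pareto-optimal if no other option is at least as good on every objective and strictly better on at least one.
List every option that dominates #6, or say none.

#7

#7: vCPUs 56≥54, memory 239≥89, price 20.80≤77.11 — dominates #6.
Others (#1, #2, #3, #4, #5, #8, #9, #10) are each worse than #6 on at least one objective.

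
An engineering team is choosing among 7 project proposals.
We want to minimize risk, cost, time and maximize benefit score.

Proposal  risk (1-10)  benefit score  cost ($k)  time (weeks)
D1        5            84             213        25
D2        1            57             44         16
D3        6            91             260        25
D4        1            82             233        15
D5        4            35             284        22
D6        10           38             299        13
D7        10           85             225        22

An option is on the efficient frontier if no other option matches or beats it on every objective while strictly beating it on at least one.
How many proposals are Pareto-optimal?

6

D1: not dominated.
D2: not dominated (best cost).
D3: not dominated (best benefit score).
D4: not dominated.
D5: dominated by D2 (risk 1≤4, benefit score 57≥35, cost 44≤284, time 16≤22).
D6: not dominated (best time).
D7: not dominated.
Pareto-optimal: D1, D2, D3, D4, D6, D7 → 6.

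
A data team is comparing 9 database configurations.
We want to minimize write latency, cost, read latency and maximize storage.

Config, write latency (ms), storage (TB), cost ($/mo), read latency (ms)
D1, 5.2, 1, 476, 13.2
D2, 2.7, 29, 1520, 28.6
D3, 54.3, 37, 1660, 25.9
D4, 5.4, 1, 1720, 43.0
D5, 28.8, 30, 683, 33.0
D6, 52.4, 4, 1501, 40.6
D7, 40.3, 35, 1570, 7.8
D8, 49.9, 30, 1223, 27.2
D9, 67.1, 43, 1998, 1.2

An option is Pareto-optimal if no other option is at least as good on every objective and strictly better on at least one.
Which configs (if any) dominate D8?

D1: worse on storage (1 vs 30).
D2: worse on storage (29 vs 30).
D3: worse on write latency (54.3 vs 49.9).
D4: worse on storage (1 vs 30).
D5: worse on read latency (33.0 vs 27.2).
D6: worse on write latency (52.4 vs 49.9).
D7: worse on cost (1570 vs 1223).
D9: worse on write latency (67.1 vs 49.9).
No option dominates D8.

none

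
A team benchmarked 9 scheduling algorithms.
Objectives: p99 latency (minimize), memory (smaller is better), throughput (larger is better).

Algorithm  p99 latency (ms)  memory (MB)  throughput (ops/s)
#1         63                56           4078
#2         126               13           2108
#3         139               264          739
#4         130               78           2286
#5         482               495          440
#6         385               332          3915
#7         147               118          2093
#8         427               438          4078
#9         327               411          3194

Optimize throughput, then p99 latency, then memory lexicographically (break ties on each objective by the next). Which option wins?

#1

First maximize throughput: best is 4078, kept {#1, #8}.
Then minimize p99 latency: best is 63, kept {#1}.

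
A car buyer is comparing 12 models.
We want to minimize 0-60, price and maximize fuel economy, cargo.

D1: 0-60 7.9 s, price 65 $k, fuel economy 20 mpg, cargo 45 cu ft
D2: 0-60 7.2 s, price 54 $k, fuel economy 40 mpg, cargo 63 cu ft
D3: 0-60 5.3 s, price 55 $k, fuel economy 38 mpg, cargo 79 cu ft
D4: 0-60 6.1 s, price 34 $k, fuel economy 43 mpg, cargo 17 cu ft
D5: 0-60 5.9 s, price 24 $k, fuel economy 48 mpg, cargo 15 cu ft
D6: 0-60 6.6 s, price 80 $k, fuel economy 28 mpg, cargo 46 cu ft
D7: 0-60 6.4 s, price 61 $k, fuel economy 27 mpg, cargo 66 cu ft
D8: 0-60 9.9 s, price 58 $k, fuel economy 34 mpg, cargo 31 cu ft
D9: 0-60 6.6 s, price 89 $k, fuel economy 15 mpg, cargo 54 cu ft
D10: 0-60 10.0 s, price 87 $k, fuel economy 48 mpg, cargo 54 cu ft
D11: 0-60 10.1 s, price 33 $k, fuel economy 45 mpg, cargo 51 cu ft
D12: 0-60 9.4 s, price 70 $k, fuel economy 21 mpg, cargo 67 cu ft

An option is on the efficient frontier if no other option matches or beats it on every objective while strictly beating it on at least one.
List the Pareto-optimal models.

D1: dominated by D2 (0-60 7.2≤7.9, price 54≤65, fuel economy 40≥20, cargo 63≥45).
D2: not dominated.
D3: not dominated (best 0-60).
D4: not dominated.
D5: not dominated (best price).
D6: dominated by D3 (0-60 5.3≤6.6, price 55≤80, fuel economy 38≥28, cargo 79≥46).
D7: dominated by D3 (0-60 5.3≤6.4, price 55≤61, fuel economy 38≥27, cargo 79≥66).
D8: dominated by D2 (0-60 7.2≤9.9, price 54≤58, fuel economy 40≥34, cargo 63≥31).
D9: dominated by D3 (0-60 5.3≤6.6, price 55≤89, fuel economy 38≥15, cargo 79≥54).
D10: not dominated.
D11: not dominated.
D12: dominated by D3 (0-60 5.3≤9.4, price 55≤70, fuel economy 38≥21, cargo 79≥67).

D2, D3, D4, D5, D10, D11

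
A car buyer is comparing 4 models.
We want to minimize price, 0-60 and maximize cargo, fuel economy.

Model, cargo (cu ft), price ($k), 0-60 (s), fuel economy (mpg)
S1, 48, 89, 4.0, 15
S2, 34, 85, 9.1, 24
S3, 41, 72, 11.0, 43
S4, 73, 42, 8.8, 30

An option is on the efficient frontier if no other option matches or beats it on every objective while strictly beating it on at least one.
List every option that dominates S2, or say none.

S4

S4: cargo 73≥34, price 42≤85, 0-60 8.8≤9.1, fuel economy 30≥24 — dominates S2.
Others (S1, S3) are each worse than S2 on at least one objective.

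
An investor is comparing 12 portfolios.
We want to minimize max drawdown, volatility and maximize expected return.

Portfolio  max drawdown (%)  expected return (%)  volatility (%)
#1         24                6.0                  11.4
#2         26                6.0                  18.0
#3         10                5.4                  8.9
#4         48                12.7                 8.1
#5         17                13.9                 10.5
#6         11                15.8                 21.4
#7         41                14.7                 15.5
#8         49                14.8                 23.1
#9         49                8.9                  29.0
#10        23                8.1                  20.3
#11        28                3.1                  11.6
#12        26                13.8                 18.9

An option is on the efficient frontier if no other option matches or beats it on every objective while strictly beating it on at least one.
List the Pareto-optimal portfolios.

#3, #4, #5, #6, #7

#1: dominated by #5 (max drawdown 17≤24, expected return 13.9≥6.0, volatility 10.5≤11.4).
#2: dominated by #1 (max drawdown 24≤26, expected return 6.0≥6.0, volatility 11.4≤18.0).
#3: not dominated (best max drawdown).
#4: not dominated (best volatility).
#5: not dominated.
#6: not dominated (best expected return).
#7: not dominated.
#8: dominated by #6 (max drawdown 11≤49, expected return 15.8≥14.8, volatility 21.4≤23.1).
#9: dominated by #4 (max drawdown 48≤49, expected return 12.7≥8.9, volatility 8.1≤29.0).
#10: dominated by #5 (max drawdown 17≤23, expected return 13.9≥8.1, volatility 10.5≤20.3).
#11: dominated by #1 (max drawdown 24≤28, expected return 6.0≥3.1, volatility 11.4≤11.6).
#12: dominated by #5 (max drawdown 17≤26, expected return 13.9≥13.8, volatility 10.5≤18.9).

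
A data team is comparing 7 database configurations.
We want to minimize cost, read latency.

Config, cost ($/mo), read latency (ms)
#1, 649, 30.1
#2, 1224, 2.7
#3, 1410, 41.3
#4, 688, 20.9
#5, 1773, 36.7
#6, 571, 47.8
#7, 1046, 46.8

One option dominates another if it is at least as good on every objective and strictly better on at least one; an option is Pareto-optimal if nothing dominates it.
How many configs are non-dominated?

#1: not dominated.
#2: not dominated (best read latency).
#3: dominated by #1 (cost 649≤1410, read latency 30.1≤41.3).
#4: not dominated.
#5: dominated by #1 (cost 649≤1773, read latency 30.1≤36.7).
#6: not dominated (best cost).
#7: dominated by #1 (cost 649≤1046, read latency 30.1≤46.8).
Pareto-optimal: #1, #2, #4, #6 → 4.

4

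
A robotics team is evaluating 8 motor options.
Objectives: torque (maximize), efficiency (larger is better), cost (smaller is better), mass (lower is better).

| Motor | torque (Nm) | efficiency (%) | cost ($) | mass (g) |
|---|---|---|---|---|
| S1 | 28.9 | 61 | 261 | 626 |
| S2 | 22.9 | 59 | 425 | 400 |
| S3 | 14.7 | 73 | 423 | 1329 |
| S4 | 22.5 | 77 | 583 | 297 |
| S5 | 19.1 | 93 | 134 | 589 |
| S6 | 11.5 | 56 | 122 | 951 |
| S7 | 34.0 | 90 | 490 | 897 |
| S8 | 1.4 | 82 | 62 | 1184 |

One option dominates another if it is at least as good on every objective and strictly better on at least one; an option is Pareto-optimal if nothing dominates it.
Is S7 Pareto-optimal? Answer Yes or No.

Yes

S1: worse on torque (28.9 vs 34.0).
S2: worse on torque (22.9 vs 34.0).
S3: worse on torque (14.7 vs 34.0).
S4: worse on torque (22.5 vs 34.0).
S5: worse on torque (19.1 vs 34.0).
S6: worse on torque (11.5 vs 34.0).
S8: worse on torque (1.4 vs 34.0).
No option is at least as good as S7 on every objective and strictly better on one.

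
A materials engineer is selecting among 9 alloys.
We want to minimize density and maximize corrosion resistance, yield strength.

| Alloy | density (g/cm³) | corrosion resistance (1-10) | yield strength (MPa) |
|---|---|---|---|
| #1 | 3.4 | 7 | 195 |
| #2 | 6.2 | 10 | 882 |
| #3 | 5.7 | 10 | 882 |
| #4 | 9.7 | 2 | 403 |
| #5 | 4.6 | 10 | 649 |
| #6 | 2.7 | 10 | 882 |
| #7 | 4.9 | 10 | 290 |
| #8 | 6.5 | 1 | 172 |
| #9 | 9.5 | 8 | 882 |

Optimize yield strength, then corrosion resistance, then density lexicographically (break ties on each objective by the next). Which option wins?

First maximize yield strength: best is 882, kept {#2, #3, #6, #9}.
Then maximize corrosion resistance: best is 10, kept {#2, #3, #6}.
Then minimize density: best is 2.7, kept {#6}.

#6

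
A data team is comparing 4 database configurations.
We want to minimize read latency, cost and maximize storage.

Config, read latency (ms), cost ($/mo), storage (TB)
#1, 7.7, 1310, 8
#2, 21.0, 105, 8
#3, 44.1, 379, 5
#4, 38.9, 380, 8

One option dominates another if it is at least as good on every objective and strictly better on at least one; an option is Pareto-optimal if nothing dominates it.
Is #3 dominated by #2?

Yes

#2 vs #3: read latency 21.0≤44.1, cost 105≤379, storage 8≥5 — #2 is at least as good on every objective with at least one strict improvement.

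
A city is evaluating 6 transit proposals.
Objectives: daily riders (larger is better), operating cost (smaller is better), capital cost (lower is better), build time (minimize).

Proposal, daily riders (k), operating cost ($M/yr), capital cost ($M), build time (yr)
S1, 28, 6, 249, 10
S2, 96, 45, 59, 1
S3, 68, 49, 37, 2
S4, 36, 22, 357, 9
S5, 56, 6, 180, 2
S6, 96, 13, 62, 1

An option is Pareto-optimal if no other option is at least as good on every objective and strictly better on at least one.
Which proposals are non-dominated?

S1: dominated by S5 (daily riders 56≥28, operating cost 6≤6, capital cost 180≤249, build time 2≤10).
S2: not dominated.
S3: not dominated (best capital cost).
S4: dominated by S5 (daily riders 56≥36, operating cost 6≤22, capital cost 180≤357, build time 2≤9).
S5: not dominated.
S6: not dominated.

S2, S3, S5, S6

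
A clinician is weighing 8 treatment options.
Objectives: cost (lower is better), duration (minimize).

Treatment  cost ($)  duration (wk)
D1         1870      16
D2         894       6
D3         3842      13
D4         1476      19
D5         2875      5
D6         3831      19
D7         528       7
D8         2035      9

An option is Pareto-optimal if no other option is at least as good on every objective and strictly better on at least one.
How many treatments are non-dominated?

D1: dominated by D2 (cost 894≤1870, duration 6≤16).
D2: not dominated.
D3: dominated by D2 (cost 894≤3842, duration 6≤13).
D4: dominated by D2 (cost 894≤1476, duration 6≤19).
D5: not dominated (best duration).
D6: dominated by D1 (cost 1870≤3831, duration 16≤19).
D7: not dominated (best cost).
D8: dominated by D2 (cost 894≤2035, duration 6≤9).
Pareto-optimal: D2, D5, D7 → 3.

3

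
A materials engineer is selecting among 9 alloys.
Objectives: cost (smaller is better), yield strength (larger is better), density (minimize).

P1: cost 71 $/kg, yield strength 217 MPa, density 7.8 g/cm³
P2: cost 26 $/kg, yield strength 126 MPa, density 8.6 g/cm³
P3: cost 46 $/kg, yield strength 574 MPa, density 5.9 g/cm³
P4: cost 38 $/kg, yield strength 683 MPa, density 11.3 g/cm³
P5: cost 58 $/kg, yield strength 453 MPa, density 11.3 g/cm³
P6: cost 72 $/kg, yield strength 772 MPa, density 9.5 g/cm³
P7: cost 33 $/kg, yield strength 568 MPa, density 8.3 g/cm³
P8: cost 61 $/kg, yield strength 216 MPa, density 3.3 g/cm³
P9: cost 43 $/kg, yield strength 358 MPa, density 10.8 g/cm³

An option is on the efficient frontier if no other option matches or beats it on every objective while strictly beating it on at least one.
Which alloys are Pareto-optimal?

P2, P3, P4, P6, P7, P8

P1: dominated by P3 (cost 46≤71, yield strength 574≥217, density 5.9≤7.8).
P2: not dominated (best cost).
P3: not dominated.
P4: not dominated.
P5: dominated by P3 (cost 46≤58, yield strength 574≥453, density 5.9≤11.3).
P6: not dominated (best yield strength).
P7: not dominated.
P8: not dominated (best density).
P9: dominated by P7 (cost 33≤43, yield strength 568≥358, density 8.3≤10.8).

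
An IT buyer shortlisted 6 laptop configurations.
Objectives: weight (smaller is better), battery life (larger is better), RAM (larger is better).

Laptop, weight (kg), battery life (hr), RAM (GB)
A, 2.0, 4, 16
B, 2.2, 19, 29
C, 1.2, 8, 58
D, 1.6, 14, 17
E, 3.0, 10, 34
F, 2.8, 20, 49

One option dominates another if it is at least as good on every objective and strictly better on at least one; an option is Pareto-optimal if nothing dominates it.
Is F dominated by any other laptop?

A: worse on battery life (4 vs 20).
B: worse on battery life (19 vs 20).
C: worse on battery life (8 vs 20).
D: worse on battery life (14 vs 20).
E: worse on weight (3.0 vs 2.8).
No option is at least as good as F on every objective and strictly better on one.

No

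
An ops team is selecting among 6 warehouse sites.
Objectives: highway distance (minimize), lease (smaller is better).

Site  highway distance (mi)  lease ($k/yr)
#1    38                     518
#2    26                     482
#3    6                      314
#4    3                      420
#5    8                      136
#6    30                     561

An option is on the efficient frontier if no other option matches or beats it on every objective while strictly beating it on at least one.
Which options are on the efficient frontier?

#3, #4, #5

#1: dominated by #2 (highway distance 26≤38, lease 482≤518).
#2: dominated by #3 (highway distance 6≤26, lease 314≤482).
#3: not dominated.
#4: not dominated (best highway distance).
#5: not dominated (best lease).
#6: dominated by #2 (highway distance 26≤30, lease 482≤561).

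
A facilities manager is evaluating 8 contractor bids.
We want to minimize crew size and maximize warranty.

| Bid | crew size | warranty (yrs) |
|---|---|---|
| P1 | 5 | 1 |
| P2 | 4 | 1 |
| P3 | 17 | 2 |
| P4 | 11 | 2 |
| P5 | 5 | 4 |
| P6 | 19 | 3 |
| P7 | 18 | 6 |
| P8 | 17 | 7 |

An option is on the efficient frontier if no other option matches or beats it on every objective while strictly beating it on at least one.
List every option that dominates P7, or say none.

P8

P8: crew size 17≤18, warranty 7≥6 — dominates P7.
Others (P1, P2, P3, P4, P5, P6) are each worse than P7 on at least one objective.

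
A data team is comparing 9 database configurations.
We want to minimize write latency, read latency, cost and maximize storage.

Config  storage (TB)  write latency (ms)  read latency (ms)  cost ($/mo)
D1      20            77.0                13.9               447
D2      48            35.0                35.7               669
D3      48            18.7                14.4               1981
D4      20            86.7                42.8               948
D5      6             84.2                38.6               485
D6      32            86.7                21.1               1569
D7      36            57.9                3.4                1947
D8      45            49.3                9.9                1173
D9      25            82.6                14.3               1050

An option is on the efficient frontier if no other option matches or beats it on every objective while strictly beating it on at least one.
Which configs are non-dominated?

D1, D2, D3, D7, D8, D9

D1: not dominated (best cost).
D2: not dominated.
D3: not dominated (best write latency).
D4: dominated by D1 (storage 20≥20, write latency 77.0≤86.7, read latency 13.9≤42.8, cost 447≤948).
D5: dominated by D1 (storage 20≥6, write latency 77.0≤84.2, read latency 13.9≤38.6, cost 447≤485).
D6: dominated by D8 (storage 45≥32, write latency 49.3≤86.7, read latency 9.9≤21.1, cost 1173≤1569).
D7: not dominated (best read latency).
D8: not dominated.
D9: not dominated.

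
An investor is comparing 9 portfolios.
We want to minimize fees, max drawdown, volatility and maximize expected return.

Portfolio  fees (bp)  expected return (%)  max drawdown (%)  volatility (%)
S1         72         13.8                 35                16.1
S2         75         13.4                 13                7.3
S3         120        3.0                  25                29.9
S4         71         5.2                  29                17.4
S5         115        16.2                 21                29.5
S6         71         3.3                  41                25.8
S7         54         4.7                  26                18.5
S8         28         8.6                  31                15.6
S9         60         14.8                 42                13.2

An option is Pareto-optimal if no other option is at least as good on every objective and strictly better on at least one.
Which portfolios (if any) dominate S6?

S4: fees 71≤71, expected return 5.2≥3.3, max drawdown 29≤41, volatility 17.4≤25.8 — dominates S6.
S7: fees 54≤71, expected return 4.7≥3.3, max drawdown 26≤41, volatility 18.5≤25.8 — dominates S6.
S8: fees 28≤71, expected return 8.6≥3.3, max drawdown 31≤41, volatility 15.6≤25.8 — dominates S6.
Others (S1, S2, S3, S5, S9) are each worse than S6 on at least one objective.

S4, S7, S8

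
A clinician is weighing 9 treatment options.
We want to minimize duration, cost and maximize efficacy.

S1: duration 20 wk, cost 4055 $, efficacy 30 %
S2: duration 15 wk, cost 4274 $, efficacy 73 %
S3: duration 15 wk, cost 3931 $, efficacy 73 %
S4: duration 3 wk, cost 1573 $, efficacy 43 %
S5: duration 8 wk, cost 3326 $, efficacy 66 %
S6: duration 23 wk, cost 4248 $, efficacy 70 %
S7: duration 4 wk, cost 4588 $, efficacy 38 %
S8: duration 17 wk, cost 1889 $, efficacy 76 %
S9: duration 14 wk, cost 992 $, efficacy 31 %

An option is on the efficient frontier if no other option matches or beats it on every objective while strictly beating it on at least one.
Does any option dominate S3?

S1: worse on duration (20 vs 15).
S2: worse on cost (4274 vs 3931).
S4: worse on efficacy (43 vs 73).
S5: worse on efficacy (66 vs 73).
S6: worse on duration (23 vs 15).
S7: worse on cost (4588 vs 3931).
S8: worse on duration (17 vs 15).
S9: worse on efficacy (31 vs 73).
No option is at least as good as S3 on every objective and strictly better on one.

No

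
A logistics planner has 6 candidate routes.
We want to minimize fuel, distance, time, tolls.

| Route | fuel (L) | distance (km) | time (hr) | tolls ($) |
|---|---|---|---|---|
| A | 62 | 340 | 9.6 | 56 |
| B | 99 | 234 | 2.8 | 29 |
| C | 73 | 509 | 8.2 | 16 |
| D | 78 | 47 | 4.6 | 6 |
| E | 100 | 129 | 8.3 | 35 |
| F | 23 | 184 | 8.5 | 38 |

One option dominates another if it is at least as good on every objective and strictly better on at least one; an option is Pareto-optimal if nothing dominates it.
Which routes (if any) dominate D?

none

A: worse on distance (340 vs 47).
B: worse on fuel (99 vs 78).
C: worse on distance (509 vs 47).
E: worse on fuel (100 vs 78).
F: worse on distance (184 vs 47).
No option dominates D.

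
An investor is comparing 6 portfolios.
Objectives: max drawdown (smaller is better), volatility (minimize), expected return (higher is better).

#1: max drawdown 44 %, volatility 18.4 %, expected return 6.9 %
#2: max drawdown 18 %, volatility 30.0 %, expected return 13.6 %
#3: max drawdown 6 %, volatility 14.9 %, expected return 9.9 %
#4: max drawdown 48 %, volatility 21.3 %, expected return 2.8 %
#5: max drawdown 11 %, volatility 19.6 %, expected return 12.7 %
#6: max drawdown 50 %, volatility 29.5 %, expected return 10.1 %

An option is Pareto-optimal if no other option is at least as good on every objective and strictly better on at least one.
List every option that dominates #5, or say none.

none

#1: worse on max drawdown (44 vs 11).
#2: worse on max drawdown (18 vs 11).
#3: worse on expected return (9.9 vs 12.7).
#4: worse on max drawdown (48 vs 11).
#6: worse on max drawdown (50 vs 11).
No option dominates #5.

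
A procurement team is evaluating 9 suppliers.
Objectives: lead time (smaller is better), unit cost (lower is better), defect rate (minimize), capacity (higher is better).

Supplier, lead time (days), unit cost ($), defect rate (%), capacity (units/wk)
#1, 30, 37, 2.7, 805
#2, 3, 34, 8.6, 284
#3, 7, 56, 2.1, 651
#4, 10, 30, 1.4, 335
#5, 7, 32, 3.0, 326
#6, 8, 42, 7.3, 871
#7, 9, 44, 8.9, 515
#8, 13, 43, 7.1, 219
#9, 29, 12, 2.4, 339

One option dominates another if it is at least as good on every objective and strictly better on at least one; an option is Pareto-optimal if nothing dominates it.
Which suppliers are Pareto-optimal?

#1: not dominated.
#2: not dominated (best lead time).
#3: not dominated.
#4: not dominated (best defect rate).
#5: not dominated.
#6: not dominated (best capacity).
#7: dominated by #6 (lead time 8≤9, unit cost 42≤44, defect rate 7.3≤8.9, capacity 871≥515).
#8: dominated by #4 (lead time 10≤13, unit cost 30≤43, defect rate 1.4≤7.1, capacity 335≥219).
#9: not dominated (best unit cost).

#1, #2, #3, #4, #5, #6, #9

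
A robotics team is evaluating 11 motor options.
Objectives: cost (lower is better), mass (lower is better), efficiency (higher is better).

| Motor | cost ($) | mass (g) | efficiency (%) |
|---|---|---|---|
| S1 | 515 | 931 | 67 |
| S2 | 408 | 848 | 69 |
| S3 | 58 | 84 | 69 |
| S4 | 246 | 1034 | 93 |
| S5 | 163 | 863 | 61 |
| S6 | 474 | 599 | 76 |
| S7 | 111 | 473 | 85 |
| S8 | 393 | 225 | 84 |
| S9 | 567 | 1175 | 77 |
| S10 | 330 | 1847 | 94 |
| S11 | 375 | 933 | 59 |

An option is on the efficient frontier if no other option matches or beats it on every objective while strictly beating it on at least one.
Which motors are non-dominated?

S1: dominated by S2 (cost 408≤515, mass 848≤931, efficiency 69≥67).
S2: dominated by S3 (cost 58≤408, mass 84≤848, efficiency 69≥69).
S3: not dominated (best cost).
S4: not dominated.
S5: dominated by S3 (cost 58≤163, mass 84≤863, efficiency 69≥61).
S6: dominated by S7 (cost 111≤474, mass 473≤599, efficiency 85≥76).
S7: not dominated.
S8: not dominated.
S9: dominated by S4 (cost 246≤567, mass 1034≤1175, efficiency 93≥77).
S10: not dominated (best efficiency).
S11: dominated by S3 (cost 58≤375, mass 84≤933, efficiency 69≥59).

S3, S4, S7, S8, S10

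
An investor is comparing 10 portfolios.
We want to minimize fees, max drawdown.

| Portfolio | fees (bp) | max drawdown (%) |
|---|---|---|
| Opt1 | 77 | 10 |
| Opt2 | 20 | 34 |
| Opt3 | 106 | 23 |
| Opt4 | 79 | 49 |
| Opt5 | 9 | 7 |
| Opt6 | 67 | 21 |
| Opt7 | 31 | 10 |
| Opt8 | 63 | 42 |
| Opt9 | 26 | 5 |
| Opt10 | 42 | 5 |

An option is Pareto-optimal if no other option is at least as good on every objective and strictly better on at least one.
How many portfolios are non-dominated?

2

Opt1: dominated by Opt5 (fees 9≤77, max drawdown 7≤10).
Opt2: dominated by Opt5 (fees 9≤20, max drawdown 7≤34).
Opt3: dominated by Opt1 (fees 77≤106, max drawdown 10≤23).
Opt4: dominated by Opt1 (fees 77≤79, max drawdown 10≤49).
Opt5: not dominated (best fees).
Opt6: dominated by Opt5 (fees 9≤67, max drawdown 7≤21).
Opt7: dominated by Opt5 (fees 9≤31, max drawdown 7≤10).
Opt8: dominated by Opt2 (fees 20≤63, max drawdown 34≤42).
Opt9: not dominated.
Opt10: dominated by Opt9 (fees 26≤42, max drawdown 5≤5).
Pareto-optimal: Opt5, Opt9 → 2.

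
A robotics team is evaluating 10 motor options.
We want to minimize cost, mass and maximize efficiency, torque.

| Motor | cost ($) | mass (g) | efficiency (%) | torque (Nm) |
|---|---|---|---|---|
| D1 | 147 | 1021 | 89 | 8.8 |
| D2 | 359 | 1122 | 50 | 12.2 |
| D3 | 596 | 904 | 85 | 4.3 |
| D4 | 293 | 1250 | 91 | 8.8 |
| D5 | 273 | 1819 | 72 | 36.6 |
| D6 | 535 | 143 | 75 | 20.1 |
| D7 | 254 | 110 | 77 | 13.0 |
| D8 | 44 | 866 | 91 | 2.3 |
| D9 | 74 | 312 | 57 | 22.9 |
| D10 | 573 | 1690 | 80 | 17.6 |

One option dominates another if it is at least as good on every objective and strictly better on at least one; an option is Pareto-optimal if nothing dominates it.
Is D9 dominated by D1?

D1 vs D9: D1 is worse on cost (147 vs 74), so it does not dominate D9.

No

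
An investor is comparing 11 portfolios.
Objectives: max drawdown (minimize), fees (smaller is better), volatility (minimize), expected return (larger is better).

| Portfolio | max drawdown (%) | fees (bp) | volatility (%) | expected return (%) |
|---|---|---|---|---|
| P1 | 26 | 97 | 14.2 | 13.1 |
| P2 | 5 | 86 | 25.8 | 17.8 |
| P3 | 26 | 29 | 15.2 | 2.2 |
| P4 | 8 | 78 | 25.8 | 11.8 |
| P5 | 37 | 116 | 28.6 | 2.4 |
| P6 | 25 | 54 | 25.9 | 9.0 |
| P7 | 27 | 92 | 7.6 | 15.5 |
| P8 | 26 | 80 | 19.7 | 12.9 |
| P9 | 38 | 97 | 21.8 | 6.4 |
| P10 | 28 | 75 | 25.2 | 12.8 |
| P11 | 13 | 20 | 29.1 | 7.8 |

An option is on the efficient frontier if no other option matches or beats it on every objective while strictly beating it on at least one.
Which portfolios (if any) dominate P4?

none

P1: worse on max drawdown (26 vs 8).
P2: worse on fees (86 vs 78).
P3: worse on max drawdown (26 vs 8).
P5: worse on max drawdown (37 vs 8).
P6: worse on max drawdown (25 vs 8).
P7: worse on max drawdown (27 vs 8).
P8: worse on max drawdown (26 vs 8).
P9: worse on max drawdown (38 vs 8).
P10: worse on max drawdown (28 vs 8).
P11: worse on max drawdown (13 vs 8).
No option dominates P4.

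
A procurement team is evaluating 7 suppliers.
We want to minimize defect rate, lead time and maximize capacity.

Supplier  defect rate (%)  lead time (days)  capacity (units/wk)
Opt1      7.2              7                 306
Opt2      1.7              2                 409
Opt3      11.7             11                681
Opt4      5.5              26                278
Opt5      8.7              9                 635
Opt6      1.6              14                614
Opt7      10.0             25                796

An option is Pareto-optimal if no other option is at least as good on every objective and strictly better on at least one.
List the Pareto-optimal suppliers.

Opt2, Opt3, Opt5, Opt6, Opt7

Opt1: dominated by Opt2 (defect rate 1.7≤7.2, lead time 2≤7, capacity 409≥306).
Opt2: not dominated (best lead time).
Opt3: not dominated.
Opt4: dominated by Opt2 (defect rate 1.7≤5.5, lead time 2≤26, capacity 409≥278).
Opt5: not dominated.
Opt6: not dominated (best defect rate).
Opt7: not dominated (best capacity).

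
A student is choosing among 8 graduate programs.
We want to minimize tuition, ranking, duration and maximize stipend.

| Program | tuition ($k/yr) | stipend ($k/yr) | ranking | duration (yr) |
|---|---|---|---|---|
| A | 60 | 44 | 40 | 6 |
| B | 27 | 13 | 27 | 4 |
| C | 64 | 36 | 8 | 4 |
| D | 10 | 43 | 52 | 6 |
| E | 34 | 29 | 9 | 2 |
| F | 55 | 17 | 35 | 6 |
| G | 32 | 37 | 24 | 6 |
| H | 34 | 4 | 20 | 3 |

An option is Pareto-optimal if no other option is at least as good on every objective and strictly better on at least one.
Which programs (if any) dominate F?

E: tuition 34≤55, stipend 29≥17, ranking 9≤35, duration 2≤6 — dominates F.
G: tuition 32≤55, stipend 37≥17, ranking 24≤35, duration 6≤6 — dominates F.
Others (A, B, C, D, H) are each worse than F on at least one objective.

E, G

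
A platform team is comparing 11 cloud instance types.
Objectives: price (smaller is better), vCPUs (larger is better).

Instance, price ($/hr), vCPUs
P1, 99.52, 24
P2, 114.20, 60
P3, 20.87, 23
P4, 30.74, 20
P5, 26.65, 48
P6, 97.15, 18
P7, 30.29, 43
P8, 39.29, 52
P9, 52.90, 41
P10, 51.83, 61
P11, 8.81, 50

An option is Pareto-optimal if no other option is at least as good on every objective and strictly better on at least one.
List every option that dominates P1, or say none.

P5: price 26.65≤99.52, vCPUs 48≥24 — dominates P1.
P7: price 30.29≤99.52, vCPUs 43≥24 — dominates P1.
P8: price 39.29≤99.52, vCPUs 52≥24 — dominates P1.
P9: price 52.90≤99.52, vCPUs 41≥24 — dominates P1.
P10: price 51.83≤99.52, vCPUs 61≥24 — dominates P1.
P11: price 8.81≤99.52, vCPUs 50≥24 — dominates P1.
Others (P2, P3, P4, P6) are each worse than P1 on at least one objective.

P5, P7, P8, P9, P10, P11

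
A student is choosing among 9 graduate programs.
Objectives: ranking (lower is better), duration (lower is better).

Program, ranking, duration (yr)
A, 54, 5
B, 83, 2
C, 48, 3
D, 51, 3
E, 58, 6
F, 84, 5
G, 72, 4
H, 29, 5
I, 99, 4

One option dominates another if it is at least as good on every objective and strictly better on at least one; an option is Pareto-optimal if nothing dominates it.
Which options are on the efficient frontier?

B, C, H

A: dominated by C (ranking 48≤54, duration 3≤5).
B: not dominated (best duration).
C: not dominated.
D: dominated by C (ranking 48≤51, duration 3≤3).
E: dominated by A (ranking 54≤58, duration 5≤6).
F: dominated by A (ranking 54≤84, duration 5≤5).
G: dominated by C (ranking 48≤72, duration 3≤4).
H: not dominated (best ranking).
I: dominated by B (ranking 83≤99, duration 2≤4).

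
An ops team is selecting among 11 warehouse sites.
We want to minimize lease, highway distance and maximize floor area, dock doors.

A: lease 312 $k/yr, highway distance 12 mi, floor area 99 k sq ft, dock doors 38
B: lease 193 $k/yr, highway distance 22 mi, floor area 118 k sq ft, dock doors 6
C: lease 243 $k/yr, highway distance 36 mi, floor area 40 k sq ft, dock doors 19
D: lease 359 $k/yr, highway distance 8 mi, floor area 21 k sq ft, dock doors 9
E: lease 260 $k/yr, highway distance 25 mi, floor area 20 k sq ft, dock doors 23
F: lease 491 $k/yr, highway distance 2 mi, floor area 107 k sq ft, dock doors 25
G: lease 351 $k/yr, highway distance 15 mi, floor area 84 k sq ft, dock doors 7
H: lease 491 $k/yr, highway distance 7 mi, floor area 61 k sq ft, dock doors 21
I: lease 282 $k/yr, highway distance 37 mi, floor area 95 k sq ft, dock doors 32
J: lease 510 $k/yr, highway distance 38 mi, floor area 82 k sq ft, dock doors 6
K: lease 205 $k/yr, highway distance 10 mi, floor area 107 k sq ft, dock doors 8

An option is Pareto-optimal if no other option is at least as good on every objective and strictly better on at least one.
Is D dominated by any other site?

A: worse on highway distance (12 vs 8).
B: worse on highway distance (22 vs 8).
C: worse on highway distance (36 vs 8).
E: worse on highway distance (25 vs 8).
F: worse on lease (491 vs 359).
G: worse on highway distance (15 vs 8).
H: worse on lease (491 vs 359).
I: worse on highway distance (37 vs 8).
J: worse on lease (510 vs 359).
K: worse on highway distance (10 vs 8).
No option is at least as good as D on every objective and strictly better on one.

No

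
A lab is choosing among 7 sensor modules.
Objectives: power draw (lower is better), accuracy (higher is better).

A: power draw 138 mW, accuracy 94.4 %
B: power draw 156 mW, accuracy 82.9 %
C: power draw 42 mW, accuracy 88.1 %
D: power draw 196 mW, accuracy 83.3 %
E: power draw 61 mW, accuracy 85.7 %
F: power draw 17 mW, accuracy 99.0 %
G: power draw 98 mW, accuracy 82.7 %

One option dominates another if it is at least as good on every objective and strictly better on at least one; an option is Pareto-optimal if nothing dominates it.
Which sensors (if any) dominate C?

F

F: power draw 17≤42, accuracy 99.0≥88.1 — dominates C.
Others (A, B, D, E, G) are each worse than C on at least one objective.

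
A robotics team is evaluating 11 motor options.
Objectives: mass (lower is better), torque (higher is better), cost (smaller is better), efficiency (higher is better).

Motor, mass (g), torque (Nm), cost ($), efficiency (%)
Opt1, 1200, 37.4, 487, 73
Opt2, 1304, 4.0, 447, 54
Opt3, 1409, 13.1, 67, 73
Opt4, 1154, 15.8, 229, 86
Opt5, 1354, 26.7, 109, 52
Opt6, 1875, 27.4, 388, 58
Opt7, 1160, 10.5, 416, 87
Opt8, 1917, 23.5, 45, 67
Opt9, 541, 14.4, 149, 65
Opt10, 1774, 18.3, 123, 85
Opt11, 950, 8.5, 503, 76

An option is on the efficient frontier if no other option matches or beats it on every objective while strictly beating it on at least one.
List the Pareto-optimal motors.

Opt1: not dominated (best torque).
Opt2: dominated by Opt4 (mass 1154≤1304, torque 15.8≥4.0, cost 229≤447, efficiency 86≥54).
Opt3: not dominated.
Opt4: not dominated.
Opt5: not dominated.
Opt6: not dominated.
Opt7: not dominated (best efficiency).
Opt8: not dominated (best cost).
Opt9: not dominated (best mass).
Opt10: not dominated.
Opt11: not dominated.

Opt1, Opt3, Opt4, Opt5, Opt6, Opt7, Opt8, Opt9, Opt10, Opt11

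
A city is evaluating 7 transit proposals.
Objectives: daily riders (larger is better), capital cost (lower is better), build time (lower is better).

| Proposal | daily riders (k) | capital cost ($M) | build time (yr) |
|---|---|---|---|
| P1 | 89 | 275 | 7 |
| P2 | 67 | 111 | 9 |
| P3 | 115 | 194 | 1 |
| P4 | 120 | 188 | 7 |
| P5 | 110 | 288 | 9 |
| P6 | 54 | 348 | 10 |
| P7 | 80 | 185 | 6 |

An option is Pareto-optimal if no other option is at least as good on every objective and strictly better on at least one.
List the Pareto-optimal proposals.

P1: dominated by P3 (daily riders 115≥89, capital cost 194≤275, build time 1≤7).
P2: not dominated (best capital cost).
P3: not dominated (best build time).
P4: not dominated (best daily riders).
P5: dominated by P3 (daily riders 115≥110, capital cost 194≤288, build time 1≤9).
P6: dominated by P1 (daily riders 89≥54, capital cost 275≤348, build time 7≤10).
P7: not dominated.

P2, P3, P4, P7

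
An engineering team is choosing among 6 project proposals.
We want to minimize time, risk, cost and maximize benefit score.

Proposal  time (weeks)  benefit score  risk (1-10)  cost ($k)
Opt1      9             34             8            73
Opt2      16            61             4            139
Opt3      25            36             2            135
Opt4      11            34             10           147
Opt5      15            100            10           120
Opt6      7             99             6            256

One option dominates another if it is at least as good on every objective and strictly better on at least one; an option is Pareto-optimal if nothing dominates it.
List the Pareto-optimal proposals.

Opt1: not dominated (best cost).
Opt2: not dominated.
Opt3: not dominated (best risk).
Opt4: dominated by Opt1 (time 9≤11, benefit score 34≥34, risk 8≤10, cost 73≤147).
Opt5: not dominated (best benefit score).
Opt6: not dominated (best time).

Opt1, Opt2, Opt3, Opt5, Opt6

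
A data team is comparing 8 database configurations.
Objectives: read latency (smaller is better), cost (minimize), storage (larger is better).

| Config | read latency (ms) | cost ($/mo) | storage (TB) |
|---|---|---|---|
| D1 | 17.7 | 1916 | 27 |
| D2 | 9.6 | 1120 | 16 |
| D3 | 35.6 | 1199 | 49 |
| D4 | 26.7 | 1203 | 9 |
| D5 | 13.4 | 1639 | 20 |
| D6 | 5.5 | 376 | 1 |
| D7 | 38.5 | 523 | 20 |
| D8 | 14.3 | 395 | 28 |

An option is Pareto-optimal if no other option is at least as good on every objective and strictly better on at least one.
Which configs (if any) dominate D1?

D8

D8: read latency 14.3≤17.7, cost 395≤1916, storage 28≥27 — dominates D1.
Others (D2, D3, D4, D5, D6, D7) are each worse than D1 on at least one objective.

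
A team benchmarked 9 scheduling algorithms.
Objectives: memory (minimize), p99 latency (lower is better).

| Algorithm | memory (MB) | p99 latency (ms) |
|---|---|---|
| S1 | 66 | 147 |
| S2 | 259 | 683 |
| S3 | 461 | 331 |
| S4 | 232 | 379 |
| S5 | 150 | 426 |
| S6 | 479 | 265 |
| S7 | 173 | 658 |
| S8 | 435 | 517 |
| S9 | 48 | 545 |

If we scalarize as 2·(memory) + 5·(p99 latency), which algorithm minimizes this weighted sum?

S1

S1: 2·66 + 5·147 = 867
S2: 2·259 + 5·683 = 3933
S3: 2·461 + 5·331 = 2577
S4: 2·232 + 5·379 = 2359
S5: 2·150 + 5·426 = 2430
S6: 2·479 + 5·265 = 2283
S7: 2·173 + 5·658 = 3636
S8: 2·435 + 5·517 = 3455
S9: 2·48 + 5·545 = 2821
Lowest: S1 at 867.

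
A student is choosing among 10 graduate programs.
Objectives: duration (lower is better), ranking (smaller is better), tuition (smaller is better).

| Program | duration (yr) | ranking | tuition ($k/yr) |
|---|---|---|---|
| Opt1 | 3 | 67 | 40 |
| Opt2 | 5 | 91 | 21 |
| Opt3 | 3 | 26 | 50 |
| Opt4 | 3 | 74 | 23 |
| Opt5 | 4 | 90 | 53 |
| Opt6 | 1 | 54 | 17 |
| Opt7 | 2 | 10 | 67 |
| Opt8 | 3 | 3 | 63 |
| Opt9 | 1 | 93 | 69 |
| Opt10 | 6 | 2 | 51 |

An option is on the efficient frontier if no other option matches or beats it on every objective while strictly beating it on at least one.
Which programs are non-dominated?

Opt3, Opt6, Opt7, Opt8, Opt10

Opt1: dominated by Opt6 (duration 1≤3, ranking 54≤67, tuition 17≤40).
Opt2: dominated by Opt6 (duration 1≤5, ranking 54≤91, tuition 17≤21).
Opt3: not dominated.
Opt4: dominated by Opt6 (duration 1≤3, ranking 54≤74, tuition 17≤23).
Opt5: dominated by Opt1 (duration 3≤4, ranking 67≤90, tuition 40≤53).
Opt6: not dominated (best tuition).
Opt7: not dominated.
Opt8: not dominated.
Opt9: dominated by Opt6 (duration 1≤1, ranking 54≤93, tuition 17≤69).
Opt10: not dominated (best ranking).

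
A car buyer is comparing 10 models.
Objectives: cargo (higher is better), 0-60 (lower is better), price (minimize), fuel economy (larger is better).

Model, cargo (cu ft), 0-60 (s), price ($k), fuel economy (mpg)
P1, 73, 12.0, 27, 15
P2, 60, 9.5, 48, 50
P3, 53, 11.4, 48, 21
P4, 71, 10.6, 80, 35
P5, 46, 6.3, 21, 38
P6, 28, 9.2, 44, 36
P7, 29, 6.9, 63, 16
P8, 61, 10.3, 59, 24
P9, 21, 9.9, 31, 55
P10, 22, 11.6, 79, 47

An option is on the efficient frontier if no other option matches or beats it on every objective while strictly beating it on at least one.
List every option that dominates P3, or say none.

P2

P2: cargo 60≥53, 0-60 9.5≤11.4, price 48≤48, fuel economy 50≥21 — dominates P3.
Others (P1, P4, P5, P6, P7, P8, P9, P10) are each worse than P3 on at least one objective.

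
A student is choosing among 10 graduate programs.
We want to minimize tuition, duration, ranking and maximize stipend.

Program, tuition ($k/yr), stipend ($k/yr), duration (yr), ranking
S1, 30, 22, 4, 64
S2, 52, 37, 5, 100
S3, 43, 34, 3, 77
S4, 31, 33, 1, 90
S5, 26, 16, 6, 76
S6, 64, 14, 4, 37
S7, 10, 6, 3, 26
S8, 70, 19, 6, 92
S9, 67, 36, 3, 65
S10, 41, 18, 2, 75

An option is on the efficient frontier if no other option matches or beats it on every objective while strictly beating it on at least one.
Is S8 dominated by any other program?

S1 vs S8: tuition 30≤70, stipend 22≥19, duration 4≤6, ranking 64≤92 — S1 is at least as good on every objective and strictly better on at least one, so S1 dominates S8.

Yes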